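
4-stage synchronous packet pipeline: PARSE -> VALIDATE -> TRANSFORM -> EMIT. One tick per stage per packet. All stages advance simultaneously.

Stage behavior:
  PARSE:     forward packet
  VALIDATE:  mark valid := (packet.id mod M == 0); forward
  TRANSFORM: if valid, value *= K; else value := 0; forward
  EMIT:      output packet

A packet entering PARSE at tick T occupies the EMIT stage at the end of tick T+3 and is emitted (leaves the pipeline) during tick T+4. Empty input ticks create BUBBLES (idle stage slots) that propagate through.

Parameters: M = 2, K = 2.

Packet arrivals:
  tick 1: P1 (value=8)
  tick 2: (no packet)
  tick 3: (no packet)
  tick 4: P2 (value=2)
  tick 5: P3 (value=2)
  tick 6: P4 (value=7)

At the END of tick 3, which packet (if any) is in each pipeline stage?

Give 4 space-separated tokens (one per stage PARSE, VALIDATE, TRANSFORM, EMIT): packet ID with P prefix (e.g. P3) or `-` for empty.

Tick 1: [PARSE:P1(v=8,ok=F), VALIDATE:-, TRANSFORM:-, EMIT:-] out:-; in:P1
Tick 2: [PARSE:-, VALIDATE:P1(v=8,ok=F), TRANSFORM:-, EMIT:-] out:-; in:-
Tick 3: [PARSE:-, VALIDATE:-, TRANSFORM:P1(v=0,ok=F), EMIT:-] out:-; in:-
At end of tick 3: ['-', '-', 'P1', '-']

Answer: - - P1 -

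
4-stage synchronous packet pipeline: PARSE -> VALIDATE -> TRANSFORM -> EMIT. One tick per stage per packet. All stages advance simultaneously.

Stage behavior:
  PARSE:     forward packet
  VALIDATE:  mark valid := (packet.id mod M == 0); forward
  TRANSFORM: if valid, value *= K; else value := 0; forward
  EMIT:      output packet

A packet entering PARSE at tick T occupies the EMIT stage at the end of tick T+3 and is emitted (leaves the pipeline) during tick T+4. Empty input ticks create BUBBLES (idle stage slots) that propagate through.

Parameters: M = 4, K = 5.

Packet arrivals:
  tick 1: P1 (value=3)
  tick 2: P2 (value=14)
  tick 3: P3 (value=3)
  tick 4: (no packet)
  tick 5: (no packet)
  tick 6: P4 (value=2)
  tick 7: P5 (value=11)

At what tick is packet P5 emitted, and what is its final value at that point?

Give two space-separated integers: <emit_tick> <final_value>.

Tick 1: [PARSE:P1(v=3,ok=F), VALIDATE:-, TRANSFORM:-, EMIT:-] out:-; in:P1
Tick 2: [PARSE:P2(v=14,ok=F), VALIDATE:P1(v=3,ok=F), TRANSFORM:-, EMIT:-] out:-; in:P2
Tick 3: [PARSE:P3(v=3,ok=F), VALIDATE:P2(v=14,ok=F), TRANSFORM:P1(v=0,ok=F), EMIT:-] out:-; in:P3
Tick 4: [PARSE:-, VALIDATE:P3(v=3,ok=F), TRANSFORM:P2(v=0,ok=F), EMIT:P1(v=0,ok=F)] out:-; in:-
Tick 5: [PARSE:-, VALIDATE:-, TRANSFORM:P3(v=0,ok=F), EMIT:P2(v=0,ok=F)] out:P1(v=0); in:-
Tick 6: [PARSE:P4(v=2,ok=F), VALIDATE:-, TRANSFORM:-, EMIT:P3(v=0,ok=F)] out:P2(v=0); in:P4
Tick 7: [PARSE:P5(v=11,ok=F), VALIDATE:P4(v=2,ok=T), TRANSFORM:-, EMIT:-] out:P3(v=0); in:P5
Tick 8: [PARSE:-, VALIDATE:P5(v=11,ok=F), TRANSFORM:P4(v=10,ok=T), EMIT:-] out:-; in:-
Tick 9: [PARSE:-, VALIDATE:-, TRANSFORM:P5(v=0,ok=F), EMIT:P4(v=10,ok=T)] out:-; in:-
Tick 10: [PARSE:-, VALIDATE:-, TRANSFORM:-, EMIT:P5(v=0,ok=F)] out:P4(v=10); in:-
Tick 11: [PARSE:-, VALIDATE:-, TRANSFORM:-, EMIT:-] out:P5(v=0); in:-
P5: arrives tick 7, valid=False (id=5, id%4=1), emit tick 11, final value 0

Answer: 11 0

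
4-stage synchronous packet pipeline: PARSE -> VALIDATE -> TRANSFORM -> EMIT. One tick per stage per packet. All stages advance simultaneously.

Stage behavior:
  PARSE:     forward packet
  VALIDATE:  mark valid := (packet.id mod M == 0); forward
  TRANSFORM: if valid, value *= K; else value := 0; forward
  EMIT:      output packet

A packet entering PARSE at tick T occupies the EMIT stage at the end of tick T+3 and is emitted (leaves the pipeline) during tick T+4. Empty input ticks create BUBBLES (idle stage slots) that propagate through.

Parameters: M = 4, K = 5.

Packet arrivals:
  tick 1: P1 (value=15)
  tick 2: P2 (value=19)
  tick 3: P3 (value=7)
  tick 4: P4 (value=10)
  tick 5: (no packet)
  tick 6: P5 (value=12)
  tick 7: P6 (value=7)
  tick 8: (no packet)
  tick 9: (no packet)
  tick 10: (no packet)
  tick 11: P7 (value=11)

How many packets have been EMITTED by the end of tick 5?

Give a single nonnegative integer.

Tick 1: [PARSE:P1(v=15,ok=F), VALIDATE:-, TRANSFORM:-, EMIT:-] out:-; in:P1
Tick 2: [PARSE:P2(v=19,ok=F), VALIDATE:P1(v=15,ok=F), TRANSFORM:-, EMIT:-] out:-; in:P2
Tick 3: [PARSE:P3(v=7,ok=F), VALIDATE:P2(v=19,ok=F), TRANSFORM:P1(v=0,ok=F), EMIT:-] out:-; in:P3
Tick 4: [PARSE:P4(v=10,ok=F), VALIDATE:P3(v=7,ok=F), TRANSFORM:P2(v=0,ok=F), EMIT:P1(v=0,ok=F)] out:-; in:P4
Tick 5: [PARSE:-, VALIDATE:P4(v=10,ok=T), TRANSFORM:P3(v=0,ok=F), EMIT:P2(v=0,ok=F)] out:P1(v=0); in:-
Emitted by tick 5: ['P1']

Answer: 1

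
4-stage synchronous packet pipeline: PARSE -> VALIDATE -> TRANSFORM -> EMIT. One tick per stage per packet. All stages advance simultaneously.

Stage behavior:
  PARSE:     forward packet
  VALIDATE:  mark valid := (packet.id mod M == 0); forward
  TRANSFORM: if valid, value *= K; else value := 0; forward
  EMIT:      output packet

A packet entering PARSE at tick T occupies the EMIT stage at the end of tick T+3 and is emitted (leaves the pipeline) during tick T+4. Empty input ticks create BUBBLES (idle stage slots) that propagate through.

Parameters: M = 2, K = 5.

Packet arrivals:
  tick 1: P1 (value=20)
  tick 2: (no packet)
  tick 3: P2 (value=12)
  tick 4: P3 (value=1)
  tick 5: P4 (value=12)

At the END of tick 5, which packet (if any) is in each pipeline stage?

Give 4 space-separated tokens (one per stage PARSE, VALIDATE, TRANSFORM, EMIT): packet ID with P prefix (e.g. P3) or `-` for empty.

Tick 1: [PARSE:P1(v=20,ok=F), VALIDATE:-, TRANSFORM:-, EMIT:-] out:-; in:P1
Tick 2: [PARSE:-, VALIDATE:P1(v=20,ok=F), TRANSFORM:-, EMIT:-] out:-; in:-
Tick 3: [PARSE:P2(v=12,ok=F), VALIDATE:-, TRANSFORM:P1(v=0,ok=F), EMIT:-] out:-; in:P2
Tick 4: [PARSE:P3(v=1,ok=F), VALIDATE:P2(v=12,ok=T), TRANSFORM:-, EMIT:P1(v=0,ok=F)] out:-; in:P3
Tick 5: [PARSE:P4(v=12,ok=F), VALIDATE:P3(v=1,ok=F), TRANSFORM:P2(v=60,ok=T), EMIT:-] out:P1(v=0); in:P4
At end of tick 5: ['P4', 'P3', 'P2', '-']

Answer: P4 P3 P2 -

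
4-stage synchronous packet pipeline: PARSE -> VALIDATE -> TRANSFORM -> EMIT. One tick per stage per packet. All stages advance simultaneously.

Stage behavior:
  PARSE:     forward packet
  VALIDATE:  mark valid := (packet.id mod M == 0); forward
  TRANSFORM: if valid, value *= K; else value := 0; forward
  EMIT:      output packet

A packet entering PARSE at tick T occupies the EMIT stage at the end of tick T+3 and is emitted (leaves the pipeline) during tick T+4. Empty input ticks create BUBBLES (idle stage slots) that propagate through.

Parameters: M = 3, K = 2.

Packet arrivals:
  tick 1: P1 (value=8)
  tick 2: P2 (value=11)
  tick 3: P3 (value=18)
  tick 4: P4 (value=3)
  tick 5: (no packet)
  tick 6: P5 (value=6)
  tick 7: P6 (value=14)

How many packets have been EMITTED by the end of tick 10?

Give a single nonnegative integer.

Tick 1: [PARSE:P1(v=8,ok=F), VALIDATE:-, TRANSFORM:-, EMIT:-] out:-; in:P1
Tick 2: [PARSE:P2(v=11,ok=F), VALIDATE:P1(v=8,ok=F), TRANSFORM:-, EMIT:-] out:-; in:P2
Tick 3: [PARSE:P3(v=18,ok=F), VALIDATE:P2(v=11,ok=F), TRANSFORM:P1(v=0,ok=F), EMIT:-] out:-; in:P3
Tick 4: [PARSE:P4(v=3,ok=F), VALIDATE:P3(v=18,ok=T), TRANSFORM:P2(v=0,ok=F), EMIT:P1(v=0,ok=F)] out:-; in:P4
Tick 5: [PARSE:-, VALIDATE:P4(v=3,ok=F), TRANSFORM:P3(v=36,ok=T), EMIT:P2(v=0,ok=F)] out:P1(v=0); in:-
Tick 6: [PARSE:P5(v=6,ok=F), VALIDATE:-, TRANSFORM:P4(v=0,ok=F), EMIT:P3(v=36,ok=T)] out:P2(v=0); in:P5
Tick 7: [PARSE:P6(v=14,ok=F), VALIDATE:P5(v=6,ok=F), TRANSFORM:-, EMIT:P4(v=0,ok=F)] out:P3(v=36); in:P6
Tick 8: [PARSE:-, VALIDATE:P6(v=14,ok=T), TRANSFORM:P5(v=0,ok=F), EMIT:-] out:P4(v=0); in:-
Tick 9: [PARSE:-, VALIDATE:-, TRANSFORM:P6(v=28,ok=T), EMIT:P5(v=0,ok=F)] out:-; in:-
Tick 10: [PARSE:-, VALIDATE:-, TRANSFORM:-, EMIT:P6(v=28,ok=T)] out:P5(v=0); in:-
Emitted by tick 10: ['P1', 'P2', 'P3', 'P4', 'P5']

Answer: 5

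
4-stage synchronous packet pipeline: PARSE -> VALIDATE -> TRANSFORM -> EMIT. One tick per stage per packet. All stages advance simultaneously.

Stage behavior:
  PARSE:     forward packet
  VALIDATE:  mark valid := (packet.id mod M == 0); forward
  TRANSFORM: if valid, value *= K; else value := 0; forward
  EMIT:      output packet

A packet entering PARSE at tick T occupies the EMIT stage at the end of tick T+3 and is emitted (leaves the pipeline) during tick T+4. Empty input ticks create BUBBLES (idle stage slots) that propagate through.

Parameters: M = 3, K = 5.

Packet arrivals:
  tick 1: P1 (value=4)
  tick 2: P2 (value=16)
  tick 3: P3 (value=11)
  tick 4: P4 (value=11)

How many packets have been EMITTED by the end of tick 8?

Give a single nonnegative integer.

Tick 1: [PARSE:P1(v=4,ok=F), VALIDATE:-, TRANSFORM:-, EMIT:-] out:-; in:P1
Tick 2: [PARSE:P2(v=16,ok=F), VALIDATE:P1(v=4,ok=F), TRANSFORM:-, EMIT:-] out:-; in:P2
Tick 3: [PARSE:P3(v=11,ok=F), VALIDATE:P2(v=16,ok=F), TRANSFORM:P1(v=0,ok=F), EMIT:-] out:-; in:P3
Tick 4: [PARSE:P4(v=11,ok=F), VALIDATE:P3(v=11,ok=T), TRANSFORM:P2(v=0,ok=F), EMIT:P1(v=0,ok=F)] out:-; in:P4
Tick 5: [PARSE:-, VALIDATE:P4(v=11,ok=F), TRANSFORM:P3(v=55,ok=T), EMIT:P2(v=0,ok=F)] out:P1(v=0); in:-
Tick 6: [PARSE:-, VALIDATE:-, TRANSFORM:P4(v=0,ok=F), EMIT:P3(v=55,ok=T)] out:P2(v=0); in:-
Tick 7: [PARSE:-, VALIDATE:-, TRANSFORM:-, EMIT:P4(v=0,ok=F)] out:P3(v=55); in:-
Tick 8: [PARSE:-, VALIDATE:-, TRANSFORM:-, EMIT:-] out:P4(v=0); in:-
Emitted by tick 8: ['P1', 'P2', 'P3', 'P4']

Answer: 4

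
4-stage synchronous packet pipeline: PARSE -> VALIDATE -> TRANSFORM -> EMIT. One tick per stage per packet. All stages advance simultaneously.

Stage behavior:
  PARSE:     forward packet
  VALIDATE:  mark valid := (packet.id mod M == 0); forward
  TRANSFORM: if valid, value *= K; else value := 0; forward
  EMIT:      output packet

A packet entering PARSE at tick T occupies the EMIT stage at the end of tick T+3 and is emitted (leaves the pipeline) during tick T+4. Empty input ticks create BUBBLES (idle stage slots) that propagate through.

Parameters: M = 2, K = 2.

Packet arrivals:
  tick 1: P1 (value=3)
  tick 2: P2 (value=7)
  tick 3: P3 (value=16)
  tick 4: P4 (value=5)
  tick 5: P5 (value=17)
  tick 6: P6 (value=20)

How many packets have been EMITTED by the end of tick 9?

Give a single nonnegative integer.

Tick 1: [PARSE:P1(v=3,ok=F), VALIDATE:-, TRANSFORM:-, EMIT:-] out:-; in:P1
Tick 2: [PARSE:P2(v=7,ok=F), VALIDATE:P1(v=3,ok=F), TRANSFORM:-, EMIT:-] out:-; in:P2
Tick 3: [PARSE:P3(v=16,ok=F), VALIDATE:P2(v=7,ok=T), TRANSFORM:P1(v=0,ok=F), EMIT:-] out:-; in:P3
Tick 4: [PARSE:P4(v=5,ok=F), VALIDATE:P3(v=16,ok=F), TRANSFORM:P2(v=14,ok=T), EMIT:P1(v=0,ok=F)] out:-; in:P4
Tick 5: [PARSE:P5(v=17,ok=F), VALIDATE:P4(v=5,ok=T), TRANSFORM:P3(v=0,ok=F), EMIT:P2(v=14,ok=T)] out:P1(v=0); in:P5
Tick 6: [PARSE:P6(v=20,ok=F), VALIDATE:P5(v=17,ok=F), TRANSFORM:P4(v=10,ok=T), EMIT:P3(v=0,ok=F)] out:P2(v=14); in:P6
Tick 7: [PARSE:-, VALIDATE:P6(v=20,ok=T), TRANSFORM:P5(v=0,ok=F), EMIT:P4(v=10,ok=T)] out:P3(v=0); in:-
Tick 8: [PARSE:-, VALIDATE:-, TRANSFORM:P6(v=40,ok=T), EMIT:P5(v=0,ok=F)] out:P4(v=10); in:-
Tick 9: [PARSE:-, VALIDATE:-, TRANSFORM:-, EMIT:P6(v=40,ok=T)] out:P5(v=0); in:-
Emitted by tick 9: ['P1', 'P2', 'P3', 'P4', 'P5']

Answer: 5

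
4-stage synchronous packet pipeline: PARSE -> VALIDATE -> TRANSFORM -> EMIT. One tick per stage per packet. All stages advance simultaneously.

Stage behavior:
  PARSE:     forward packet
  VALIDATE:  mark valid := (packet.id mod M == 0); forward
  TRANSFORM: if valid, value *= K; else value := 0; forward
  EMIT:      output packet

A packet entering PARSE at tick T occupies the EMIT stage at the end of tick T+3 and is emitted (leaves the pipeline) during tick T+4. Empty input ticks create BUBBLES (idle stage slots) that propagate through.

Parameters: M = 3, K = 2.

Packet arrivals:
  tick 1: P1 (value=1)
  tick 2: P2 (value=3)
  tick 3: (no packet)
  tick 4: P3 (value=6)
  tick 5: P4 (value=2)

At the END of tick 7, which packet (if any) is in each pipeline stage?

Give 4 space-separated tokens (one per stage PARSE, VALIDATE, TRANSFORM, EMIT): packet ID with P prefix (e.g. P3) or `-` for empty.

Tick 1: [PARSE:P1(v=1,ok=F), VALIDATE:-, TRANSFORM:-, EMIT:-] out:-; in:P1
Tick 2: [PARSE:P2(v=3,ok=F), VALIDATE:P1(v=1,ok=F), TRANSFORM:-, EMIT:-] out:-; in:P2
Tick 3: [PARSE:-, VALIDATE:P2(v=3,ok=F), TRANSFORM:P1(v=0,ok=F), EMIT:-] out:-; in:-
Tick 4: [PARSE:P3(v=6,ok=F), VALIDATE:-, TRANSFORM:P2(v=0,ok=F), EMIT:P1(v=0,ok=F)] out:-; in:P3
Tick 5: [PARSE:P4(v=2,ok=F), VALIDATE:P3(v=6,ok=T), TRANSFORM:-, EMIT:P2(v=0,ok=F)] out:P1(v=0); in:P4
Tick 6: [PARSE:-, VALIDATE:P4(v=2,ok=F), TRANSFORM:P3(v=12,ok=T), EMIT:-] out:P2(v=0); in:-
Tick 7: [PARSE:-, VALIDATE:-, TRANSFORM:P4(v=0,ok=F), EMIT:P3(v=12,ok=T)] out:-; in:-
At end of tick 7: ['-', '-', 'P4', 'P3']

Answer: - - P4 P3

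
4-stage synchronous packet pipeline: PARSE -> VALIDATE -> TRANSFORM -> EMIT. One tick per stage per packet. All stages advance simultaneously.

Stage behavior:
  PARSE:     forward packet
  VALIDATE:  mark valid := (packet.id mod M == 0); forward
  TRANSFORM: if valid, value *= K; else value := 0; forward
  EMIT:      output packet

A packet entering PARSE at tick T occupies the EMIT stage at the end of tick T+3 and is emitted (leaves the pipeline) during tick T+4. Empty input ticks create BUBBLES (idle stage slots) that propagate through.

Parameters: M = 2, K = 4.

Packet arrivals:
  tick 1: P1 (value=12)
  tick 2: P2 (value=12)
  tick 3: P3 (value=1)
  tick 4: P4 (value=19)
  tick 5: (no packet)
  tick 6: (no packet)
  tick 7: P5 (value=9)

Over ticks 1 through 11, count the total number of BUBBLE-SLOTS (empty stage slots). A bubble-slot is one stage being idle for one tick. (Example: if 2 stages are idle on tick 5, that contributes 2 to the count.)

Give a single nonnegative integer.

Answer: 24

Derivation:
Tick 1: [PARSE:P1(v=12,ok=F), VALIDATE:-, TRANSFORM:-, EMIT:-] out:-; bubbles=3
Tick 2: [PARSE:P2(v=12,ok=F), VALIDATE:P1(v=12,ok=F), TRANSFORM:-, EMIT:-] out:-; bubbles=2
Tick 3: [PARSE:P3(v=1,ok=F), VALIDATE:P2(v=12,ok=T), TRANSFORM:P1(v=0,ok=F), EMIT:-] out:-; bubbles=1
Tick 4: [PARSE:P4(v=19,ok=F), VALIDATE:P3(v=1,ok=F), TRANSFORM:P2(v=48,ok=T), EMIT:P1(v=0,ok=F)] out:-; bubbles=0
Tick 5: [PARSE:-, VALIDATE:P4(v=19,ok=T), TRANSFORM:P3(v=0,ok=F), EMIT:P2(v=48,ok=T)] out:P1(v=0); bubbles=1
Tick 6: [PARSE:-, VALIDATE:-, TRANSFORM:P4(v=76,ok=T), EMIT:P3(v=0,ok=F)] out:P2(v=48); bubbles=2
Tick 7: [PARSE:P5(v=9,ok=F), VALIDATE:-, TRANSFORM:-, EMIT:P4(v=76,ok=T)] out:P3(v=0); bubbles=2
Tick 8: [PARSE:-, VALIDATE:P5(v=9,ok=F), TRANSFORM:-, EMIT:-] out:P4(v=76); bubbles=3
Tick 9: [PARSE:-, VALIDATE:-, TRANSFORM:P5(v=0,ok=F), EMIT:-] out:-; bubbles=3
Tick 10: [PARSE:-, VALIDATE:-, TRANSFORM:-, EMIT:P5(v=0,ok=F)] out:-; bubbles=3
Tick 11: [PARSE:-, VALIDATE:-, TRANSFORM:-, EMIT:-] out:P5(v=0); bubbles=4
Total bubble-slots: 24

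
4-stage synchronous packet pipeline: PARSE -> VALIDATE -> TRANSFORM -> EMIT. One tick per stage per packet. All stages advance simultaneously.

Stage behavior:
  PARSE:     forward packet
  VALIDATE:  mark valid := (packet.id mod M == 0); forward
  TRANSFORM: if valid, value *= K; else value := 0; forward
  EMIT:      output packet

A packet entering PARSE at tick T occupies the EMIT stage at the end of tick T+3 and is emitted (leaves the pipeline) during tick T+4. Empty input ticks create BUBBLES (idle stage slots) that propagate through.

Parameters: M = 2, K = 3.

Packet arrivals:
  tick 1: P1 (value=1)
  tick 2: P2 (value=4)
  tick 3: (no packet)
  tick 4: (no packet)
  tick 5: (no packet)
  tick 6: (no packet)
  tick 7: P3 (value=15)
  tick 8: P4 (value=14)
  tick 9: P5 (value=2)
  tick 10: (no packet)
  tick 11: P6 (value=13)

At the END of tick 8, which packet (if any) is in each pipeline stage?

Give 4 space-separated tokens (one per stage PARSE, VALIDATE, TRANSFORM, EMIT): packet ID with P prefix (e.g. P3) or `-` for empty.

Answer: P4 P3 - -

Derivation:
Tick 1: [PARSE:P1(v=1,ok=F), VALIDATE:-, TRANSFORM:-, EMIT:-] out:-; in:P1
Tick 2: [PARSE:P2(v=4,ok=F), VALIDATE:P1(v=1,ok=F), TRANSFORM:-, EMIT:-] out:-; in:P2
Tick 3: [PARSE:-, VALIDATE:P2(v=4,ok=T), TRANSFORM:P1(v=0,ok=F), EMIT:-] out:-; in:-
Tick 4: [PARSE:-, VALIDATE:-, TRANSFORM:P2(v=12,ok=T), EMIT:P1(v=0,ok=F)] out:-; in:-
Tick 5: [PARSE:-, VALIDATE:-, TRANSFORM:-, EMIT:P2(v=12,ok=T)] out:P1(v=0); in:-
Tick 6: [PARSE:-, VALIDATE:-, TRANSFORM:-, EMIT:-] out:P2(v=12); in:-
Tick 7: [PARSE:P3(v=15,ok=F), VALIDATE:-, TRANSFORM:-, EMIT:-] out:-; in:P3
Tick 8: [PARSE:P4(v=14,ok=F), VALIDATE:P3(v=15,ok=F), TRANSFORM:-, EMIT:-] out:-; in:P4
At end of tick 8: ['P4', 'P3', '-', '-']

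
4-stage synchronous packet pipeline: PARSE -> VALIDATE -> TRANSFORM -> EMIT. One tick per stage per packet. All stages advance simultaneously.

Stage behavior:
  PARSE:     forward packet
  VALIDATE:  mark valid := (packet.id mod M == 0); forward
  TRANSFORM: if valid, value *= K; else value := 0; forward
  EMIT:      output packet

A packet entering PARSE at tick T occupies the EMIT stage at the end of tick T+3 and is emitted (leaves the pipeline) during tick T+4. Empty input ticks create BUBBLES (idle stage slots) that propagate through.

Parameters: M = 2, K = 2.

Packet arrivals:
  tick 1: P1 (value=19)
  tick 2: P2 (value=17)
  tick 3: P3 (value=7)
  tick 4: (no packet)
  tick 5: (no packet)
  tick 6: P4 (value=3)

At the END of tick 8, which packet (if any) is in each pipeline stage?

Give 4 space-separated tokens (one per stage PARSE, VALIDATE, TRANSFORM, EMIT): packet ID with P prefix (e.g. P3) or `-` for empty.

Tick 1: [PARSE:P1(v=19,ok=F), VALIDATE:-, TRANSFORM:-, EMIT:-] out:-; in:P1
Tick 2: [PARSE:P2(v=17,ok=F), VALIDATE:P1(v=19,ok=F), TRANSFORM:-, EMIT:-] out:-; in:P2
Tick 3: [PARSE:P3(v=7,ok=F), VALIDATE:P2(v=17,ok=T), TRANSFORM:P1(v=0,ok=F), EMIT:-] out:-; in:P3
Tick 4: [PARSE:-, VALIDATE:P3(v=7,ok=F), TRANSFORM:P2(v=34,ok=T), EMIT:P1(v=0,ok=F)] out:-; in:-
Tick 5: [PARSE:-, VALIDATE:-, TRANSFORM:P3(v=0,ok=F), EMIT:P2(v=34,ok=T)] out:P1(v=0); in:-
Tick 6: [PARSE:P4(v=3,ok=F), VALIDATE:-, TRANSFORM:-, EMIT:P3(v=0,ok=F)] out:P2(v=34); in:P4
Tick 7: [PARSE:-, VALIDATE:P4(v=3,ok=T), TRANSFORM:-, EMIT:-] out:P3(v=0); in:-
Tick 8: [PARSE:-, VALIDATE:-, TRANSFORM:P4(v=6,ok=T), EMIT:-] out:-; in:-
At end of tick 8: ['-', '-', 'P4', '-']

Answer: - - P4 -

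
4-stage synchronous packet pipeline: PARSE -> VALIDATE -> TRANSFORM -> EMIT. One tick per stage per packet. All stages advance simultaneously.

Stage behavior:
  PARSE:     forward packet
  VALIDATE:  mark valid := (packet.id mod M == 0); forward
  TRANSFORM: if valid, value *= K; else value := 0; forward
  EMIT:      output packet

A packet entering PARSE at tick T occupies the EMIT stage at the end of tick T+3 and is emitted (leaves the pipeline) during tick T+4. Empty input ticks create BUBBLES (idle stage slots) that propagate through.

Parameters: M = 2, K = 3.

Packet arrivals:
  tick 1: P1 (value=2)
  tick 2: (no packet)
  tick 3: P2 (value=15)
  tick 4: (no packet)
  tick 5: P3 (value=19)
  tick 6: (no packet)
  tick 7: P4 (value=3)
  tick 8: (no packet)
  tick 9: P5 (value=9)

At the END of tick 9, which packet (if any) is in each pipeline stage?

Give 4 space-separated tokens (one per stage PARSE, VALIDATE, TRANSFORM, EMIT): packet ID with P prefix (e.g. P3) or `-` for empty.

Tick 1: [PARSE:P1(v=2,ok=F), VALIDATE:-, TRANSFORM:-, EMIT:-] out:-; in:P1
Tick 2: [PARSE:-, VALIDATE:P1(v=2,ok=F), TRANSFORM:-, EMIT:-] out:-; in:-
Tick 3: [PARSE:P2(v=15,ok=F), VALIDATE:-, TRANSFORM:P1(v=0,ok=F), EMIT:-] out:-; in:P2
Tick 4: [PARSE:-, VALIDATE:P2(v=15,ok=T), TRANSFORM:-, EMIT:P1(v=0,ok=F)] out:-; in:-
Tick 5: [PARSE:P3(v=19,ok=F), VALIDATE:-, TRANSFORM:P2(v=45,ok=T), EMIT:-] out:P1(v=0); in:P3
Tick 6: [PARSE:-, VALIDATE:P3(v=19,ok=F), TRANSFORM:-, EMIT:P2(v=45,ok=T)] out:-; in:-
Tick 7: [PARSE:P4(v=3,ok=F), VALIDATE:-, TRANSFORM:P3(v=0,ok=F), EMIT:-] out:P2(v=45); in:P4
Tick 8: [PARSE:-, VALIDATE:P4(v=3,ok=T), TRANSFORM:-, EMIT:P3(v=0,ok=F)] out:-; in:-
Tick 9: [PARSE:P5(v=9,ok=F), VALIDATE:-, TRANSFORM:P4(v=9,ok=T), EMIT:-] out:P3(v=0); in:P5
At end of tick 9: ['P5', '-', 'P4', '-']

Answer: P5 - P4 -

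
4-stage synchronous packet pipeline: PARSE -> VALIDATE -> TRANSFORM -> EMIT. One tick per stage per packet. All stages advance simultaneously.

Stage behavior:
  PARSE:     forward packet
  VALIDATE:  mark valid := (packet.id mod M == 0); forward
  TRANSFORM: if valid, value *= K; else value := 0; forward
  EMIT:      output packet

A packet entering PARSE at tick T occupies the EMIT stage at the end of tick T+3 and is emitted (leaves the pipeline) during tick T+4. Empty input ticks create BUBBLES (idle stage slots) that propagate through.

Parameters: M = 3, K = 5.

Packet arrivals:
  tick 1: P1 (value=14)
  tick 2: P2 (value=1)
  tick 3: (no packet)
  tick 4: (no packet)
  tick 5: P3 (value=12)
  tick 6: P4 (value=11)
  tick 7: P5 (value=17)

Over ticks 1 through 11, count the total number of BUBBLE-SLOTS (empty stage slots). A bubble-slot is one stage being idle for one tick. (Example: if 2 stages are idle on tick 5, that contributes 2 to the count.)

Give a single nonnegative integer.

Answer: 24

Derivation:
Tick 1: [PARSE:P1(v=14,ok=F), VALIDATE:-, TRANSFORM:-, EMIT:-] out:-; bubbles=3
Tick 2: [PARSE:P2(v=1,ok=F), VALIDATE:P1(v=14,ok=F), TRANSFORM:-, EMIT:-] out:-; bubbles=2
Tick 3: [PARSE:-, VALIDATE:P2(v=1,ok=F), TRANSFORM:P1(v=0,ok=F), EMIT:-] out:-; bubbles=2
Tick 4: [PARSE:-, VALIDATE:-, TRANSFORM:P2(v=0,ok=F), EMIT:P1(v=0,ok=F)] out:-; bubbles=2
Tick 5: [PARSE:P3(v=12,ok=F), VALIDATE:-, TRANSFORM:-, EMIT:P2(v=0,ok=F)] out:P1(v=0); bubbles=2
Tick 6: [PARSE:P4(v=11,ok=F), VALIDATE:P3(v=12,ok=T), TRANSFORM:-, EMIT:-] out:P2(v=0); bubbles=2
Tick 7: [PARSE:P5(v=17,ok=F), VALIDATE:P4(v=11,ok=F), TRANSFORM:P3(v=60,ok=T), EMIT:-] out:-; bubbles=1
Tick 8: [PARSE:-, VALIDATE:P5(v=17,ok=F), TRANSFORM:P4(v=0,ok=F), EMIT:P3(v=60,ok=T)] out:-; bubbles=1
Tick 9: [PARSE:-, VALIDATE:-, TRANSFORM:P5(v=0,ok=F), EMIT:P4(v=0,ok=F)] out:P3(v=60); bubbles=2
Tick 10: [PARSE:-, VALIDATE:-, TRANSFORM:-, EMIT:P5(v=0,ok=F)] out:P4(v=0); bubbles=3
Tick 11: [PARSE:-, VALIDATE:-, TRANSFORM:-, EMIT:-] out:P5(v=0); bubbles=4
Total bubble-slots: 24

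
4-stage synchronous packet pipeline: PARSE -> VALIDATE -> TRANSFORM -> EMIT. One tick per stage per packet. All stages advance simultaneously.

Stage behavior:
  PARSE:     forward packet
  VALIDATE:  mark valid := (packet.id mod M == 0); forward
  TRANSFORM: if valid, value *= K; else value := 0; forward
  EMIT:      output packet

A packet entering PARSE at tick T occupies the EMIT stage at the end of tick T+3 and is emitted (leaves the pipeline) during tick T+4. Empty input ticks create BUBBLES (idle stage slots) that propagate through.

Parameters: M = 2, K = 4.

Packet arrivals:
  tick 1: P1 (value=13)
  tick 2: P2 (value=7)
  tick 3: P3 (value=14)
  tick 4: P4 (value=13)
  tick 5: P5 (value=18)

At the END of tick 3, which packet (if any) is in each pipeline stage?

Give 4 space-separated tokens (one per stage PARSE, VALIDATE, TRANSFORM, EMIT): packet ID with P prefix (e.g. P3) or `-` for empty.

Tick 1: [PARSE:P1(v=13,ok=F), VALIDATE:-, TRANSFORM:-, EMIT:-] out:-; in:P1
Tick 2: [PARSE:P2(v=7,ok=F), VALIDATE:P1(v=13,ok=F), TRANSFORM:-, EMIT:-] out:-; in:P2
Tick 3: [PARSE:P3(v=14,ok=F), VALIDATE:P2(v=7,ok=T), TRANSFORM:P1(v=0,ok=F), EMIT:-] out:-; in:P3
At end of tick 3: ['P3', 'P2', 'P1', '-']

Answer: P3 P2 P1 -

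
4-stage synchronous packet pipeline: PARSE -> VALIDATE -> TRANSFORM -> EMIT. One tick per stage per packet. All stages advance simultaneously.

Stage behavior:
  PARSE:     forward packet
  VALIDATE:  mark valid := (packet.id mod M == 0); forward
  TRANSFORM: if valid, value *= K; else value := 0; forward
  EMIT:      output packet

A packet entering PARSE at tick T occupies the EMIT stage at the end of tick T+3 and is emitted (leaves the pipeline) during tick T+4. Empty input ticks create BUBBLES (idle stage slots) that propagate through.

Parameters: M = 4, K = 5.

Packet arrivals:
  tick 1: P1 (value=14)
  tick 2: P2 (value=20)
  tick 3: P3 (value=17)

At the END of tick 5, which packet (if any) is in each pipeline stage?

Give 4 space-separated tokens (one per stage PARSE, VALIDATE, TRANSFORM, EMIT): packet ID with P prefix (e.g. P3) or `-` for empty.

Tick 1: [PARSE:P1(v=14,ok=F), VALIDATE:-, TRANSFORM:-, EMIT:-] out:-; in:P1
Tick 2: [PARSE:P2(v=20,ok=F), VALIDATE:P1(v=14,ok=F), TRANSFORM:-, EMIT:-] out:-; in:P2
Tick 3: [PARSE:P3(v=17,ok=F), VALIDATE:P2(v=20,ok=F), TRANSFORM:P1(v=0,ok=F), EMIT:-] out:-; in:P3
Tick 4: [PARSE:-, VALIDATE:P3(v=17,ok=F), TRANSFORM:P2(v=0,ok=F), EMIT:P1(v=0,ok=F)] out:-; in:-
Tick 5: [PARSE:-, VALIDATE:-, TRANSFORM:P3(v=0,ok=F), EMIT:P2(v=0,ok=F)] out:P1(v=0); in:-
At end of tick 5: ['-', '-', 'P3', 'P2']

Answer: - - P3 P2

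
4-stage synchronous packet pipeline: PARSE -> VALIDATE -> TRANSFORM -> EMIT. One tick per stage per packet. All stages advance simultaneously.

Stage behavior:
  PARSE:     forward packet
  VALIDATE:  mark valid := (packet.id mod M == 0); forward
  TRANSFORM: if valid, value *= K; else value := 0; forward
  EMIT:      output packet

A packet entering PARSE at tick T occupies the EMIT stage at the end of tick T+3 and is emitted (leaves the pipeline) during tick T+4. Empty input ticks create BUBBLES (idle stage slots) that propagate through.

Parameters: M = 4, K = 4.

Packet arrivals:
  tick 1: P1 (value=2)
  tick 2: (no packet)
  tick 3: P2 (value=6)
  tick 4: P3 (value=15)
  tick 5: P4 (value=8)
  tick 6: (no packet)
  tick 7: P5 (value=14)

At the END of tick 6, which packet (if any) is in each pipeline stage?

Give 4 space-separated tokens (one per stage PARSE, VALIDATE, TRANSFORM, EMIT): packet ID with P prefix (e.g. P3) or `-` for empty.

Answer: - P4 P3 P2

Derivation:
Tick 1: [PARSE:P1(v=2,ok=F), VALIDATE:-, TRANSFORM:-, EMIT:-] out:-; in:P1
Tick 2: [PARSE:-, VALIDATE:P1(v=2,ok=F), TRANSFORM:-, EMIT:-] out:-; in:-
Tick 3: [PARSE:P2(v=6,ok=F), VALIDATE:-, TRANSFORM:P1(v=0,ok=F), EMIT:-] out:-; in:P2
Tick 4: [PARSE:P3(v=15,ok=F), VALIDATE:P2(v=6,ok=F), TRANSFORM:-, EMIT:P1(v=0,ok=F)] out:-; in:P3
Tick 5: [PARSE:P4(v=8,ok=F), VALIDATE:P3(v=15,ok=F), TRANSFORM:P2(v=0,ok=F), EMIT:-] out:P1(v=0); in:P4
Tick 6: [PARSE:-, VALIDATE:P4(v=8,ok=T), TRANSFORM:P3(v=0,ok=F), EMIT:P2(v=0,ok=F)] out:-; in:-
At end of tick 6: ['-', 'P4', 'P3', 'P2']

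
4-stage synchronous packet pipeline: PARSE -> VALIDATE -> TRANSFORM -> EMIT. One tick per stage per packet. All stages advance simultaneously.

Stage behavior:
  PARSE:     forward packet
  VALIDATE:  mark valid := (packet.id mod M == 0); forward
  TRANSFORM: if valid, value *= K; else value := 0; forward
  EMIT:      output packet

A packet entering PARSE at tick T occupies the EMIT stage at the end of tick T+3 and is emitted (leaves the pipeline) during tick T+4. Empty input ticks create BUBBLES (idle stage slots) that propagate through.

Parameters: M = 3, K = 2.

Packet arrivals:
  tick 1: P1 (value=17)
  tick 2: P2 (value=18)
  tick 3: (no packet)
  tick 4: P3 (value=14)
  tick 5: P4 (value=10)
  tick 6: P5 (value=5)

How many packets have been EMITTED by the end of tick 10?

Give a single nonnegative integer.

Answer: 5

Derivation:
Tick 1: [PARSE:P1(v=17,ok=F), VALIDATE:-, TRANSFORM:-, EMIT:-] out:-; in:P1
Tick 2: [PARSE:P2(v=18,ok=F), VALIDATE:P1(v=17,ok=F), TRANSFORM:-, EMIT:-] out:-; in:P2
Tick 3: [PARSE:-, VALIDATE:P2(v=18,ok=F), TRANSFORM:P1(v=0,ok=F), EMIT:-] out:-; in:-
Tick 4: [PARSE:P3(v=14,ok=F), VALIDATE:-, TRANSFORM:P2(v=0,ok=F), EMIT:P1(v=0,ok=F)] out:-; in:P3
Tick 5: [PARSE:P4(v=10,ok=F), VALIDATE:P3(v=14,ok=T), TRANSFORM:-, EMIT:P2(v=0,ok=F)] out:P1(v=0); in:P4
Tick 6: [PARSE:P5(v=5,ok=F), VALIDATE:P4(v=10,ok=F), TRANSFORM:P3(v=28,ok=T), EMIT:-] out:P2(v=0); in:P5
Tick 7: [PARSE:-, VALIDATE:P5(v=5,ok=F), TRANSFORM:P4(v=0,ok=F), EMIT:P3(v=28,ok=T)] out:-; in:-
Tick 8: [PARSE:-, VALIDATE:-, TRANSFORM:P5(v=0,ok=F), EMIT:P4(v=0,ok=F)] out:P3(v=28); in:-
Tick 9: [PARSE:-, VALIDATE:-, TRANSFORM:-, EMIT:P5(v=0,ok=F)] out:P4(v=0); in:-
Tick 10: [PARSE:-, VALIDATE:-, TRANSFORM:-, EMIT:-] out:P5(v=0); in:-
Emitted by tick 10: ['P1', 'P2', 'P3', 'P4', 'P5']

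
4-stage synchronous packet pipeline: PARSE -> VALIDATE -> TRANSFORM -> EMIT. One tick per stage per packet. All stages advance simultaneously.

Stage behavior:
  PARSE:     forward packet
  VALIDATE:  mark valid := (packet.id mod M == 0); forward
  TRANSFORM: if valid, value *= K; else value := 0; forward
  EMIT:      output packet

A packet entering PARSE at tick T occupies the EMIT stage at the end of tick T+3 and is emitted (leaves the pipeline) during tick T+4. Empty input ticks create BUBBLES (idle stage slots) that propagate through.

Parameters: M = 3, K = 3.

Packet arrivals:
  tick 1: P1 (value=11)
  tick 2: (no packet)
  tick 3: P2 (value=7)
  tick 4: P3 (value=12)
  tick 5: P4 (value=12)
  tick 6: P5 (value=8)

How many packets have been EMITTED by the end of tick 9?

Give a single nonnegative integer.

Tick 1: [PARSE:P1(v=11,ok=F), VALIDATE:-, TRANSFORM:-, EMIT:-] out:-; in:P1
Tick 2: [PARSE:-, VALIDATE:P1(v=11,ok=F), TRANSFORM:-, EMIT:-] out:-; in:-
Tick 3: [PARSE:P2(v=7,ok=F), VALIDATE:-, TRANSFORM:P1(v=0,ok=F), EMIT:-] out:-; in:P2
Tick 4: [PARSE:P3(v=12,ok=F), VALIDATE:P2(v=7,ok=F), TRANSFORM:-, EMIT:P1(v=0,ok=F)] out:-; in:P3
Tick 5: [PARSE:P4(v=12,ok=F), VALIDATE:P3(v=12,ok=T), TRANSFORM:P2(v=0,ok=F), EMIT:-] out:P1(v=0); in:P4
Tick 6: [PARSE:P5(v=8,ok=F), VALIDATE:P4(v=12,ok=F), TRANSFORM:P3(v=36,ok=T), EMIT:P2(v=0,ok=F)] out:-; in:P5
Tick 7: [PARSE:-, VALIDATE:P5(v=8,ok=F), TRANSFORM:P4(v=0,ok=F), EMIT:P3(v=36,ok=T)] out:P2(v=0); in:-
Tick 8: [PARSE:-, VALIDATE:-, TRANSFORM:P5(v=0,ok=F), EMIT:P4(v=0,ok=F)] out:P3(v=36); in:-
Tick 9: [PARSE:-, VALIDATE:-, TRANSFORM:-, EMIT:P5(v=0,ok=F)] out:P4(v=0); in:-
Emitted by tick 9: ['P1', 'P2', 'P3', 'P4']

Answer: 4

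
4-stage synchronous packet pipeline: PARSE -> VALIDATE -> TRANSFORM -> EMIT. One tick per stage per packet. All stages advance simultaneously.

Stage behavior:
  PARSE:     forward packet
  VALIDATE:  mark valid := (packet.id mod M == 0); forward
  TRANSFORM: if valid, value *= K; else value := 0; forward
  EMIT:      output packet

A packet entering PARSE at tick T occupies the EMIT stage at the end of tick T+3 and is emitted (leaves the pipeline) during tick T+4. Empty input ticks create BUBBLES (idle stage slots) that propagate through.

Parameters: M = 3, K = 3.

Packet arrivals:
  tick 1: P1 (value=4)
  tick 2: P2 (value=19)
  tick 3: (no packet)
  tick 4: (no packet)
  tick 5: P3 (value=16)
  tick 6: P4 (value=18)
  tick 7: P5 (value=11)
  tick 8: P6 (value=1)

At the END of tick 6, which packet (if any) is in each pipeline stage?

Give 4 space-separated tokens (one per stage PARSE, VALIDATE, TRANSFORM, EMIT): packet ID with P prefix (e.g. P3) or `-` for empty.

Tick 1: [PARSE:P1(v=4,ok=F), VALIDATE:-, TRANSFORM:-, EMIT:-] out:-; in:P1
Tick 2: [PARSE:P2(v=19,ok=F), VALIDATE:P1(v=4,ok=F), TRANSFORM:-, EMIT:-] out:-; in:P2
Tick 3: [PARSE:-, VALIDATE:P2(v=19,ok=F), TRANSFORM:P1(v=0,ok=F), EMIT:-] out:-; in:-
Tick 4: [PARSE:-, VALIDATE:-, TRANSFORM:P2(v=0,ok=F), EMIT:P1(v=0,ok=F)] out:-; in:-
Tick 5: [PARSE:P3(v=16,ok=F), VALIDATE:-, TRANSFORM:-, EMIT:P2(v=0,ok=F)] out:P1(v=0); in:P3
Tick 6: [PARSE:P4(v=18,ok=F), VALIDATE:P3(v=16,ok=T), TRANSFORM:-, EMIT:-] out:P2(v=0); in:P4
At end of tick 6: ['P4', 'P3', '-', '-']

Answer: P4 P3 - -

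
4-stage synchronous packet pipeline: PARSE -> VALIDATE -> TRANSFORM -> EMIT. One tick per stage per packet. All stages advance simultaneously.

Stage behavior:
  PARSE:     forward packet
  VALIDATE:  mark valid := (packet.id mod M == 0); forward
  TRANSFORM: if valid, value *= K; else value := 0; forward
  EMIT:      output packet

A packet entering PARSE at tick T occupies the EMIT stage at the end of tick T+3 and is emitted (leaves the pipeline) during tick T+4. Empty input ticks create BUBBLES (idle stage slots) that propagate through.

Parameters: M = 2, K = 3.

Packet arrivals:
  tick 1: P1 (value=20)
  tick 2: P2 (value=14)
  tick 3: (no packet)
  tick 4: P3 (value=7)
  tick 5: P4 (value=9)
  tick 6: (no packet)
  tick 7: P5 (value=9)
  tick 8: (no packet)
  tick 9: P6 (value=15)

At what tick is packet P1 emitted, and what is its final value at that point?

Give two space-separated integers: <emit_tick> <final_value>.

Tick 1: [PARSE:P1(v=20,ok=F), VALIDATE:-, TRANSFORM:-, EMIT:-] out:-; in:P1
Tick 2: [PARSE:P2(v=14,ok=F), VALIDATE:P1(v=20,ok=F), TRANSFORM:-, EMIT:-] out:-; in:P2
Tick 3: [PARSE:-, VALIDATE:P2(v=14,ok=T), TRANSFORM:P1(v=0,ok=F), EMIT:-] out:-; in:-
Tick 4: [PARSE:P3(v=7,ok=F), VALIDATE:-, TRANSFORM:P2(v=42,ok=T), EMIT:P1(v=0,ok=F)] out:-; in:P3
Tick 5: [PARSE:P4(v=9,ok=F), VALIDATE:P3(v=7,ok=F), TRANSFORM:-, EMIT:P2(v=42,ok=T)] out:P1(v=0); in:P4
Tick 6: [PARSE:-, VALIDATE:P4(v=9,ok=T), TRANSFORM:P3(v=0,ok=F), EMIT:-] out:P2(v=42); in:-
Tick 7: [PARSE:P5(v=9,ok=F), VALIDATE:-, TRANSFORM:P4(v=27,ok=T), EMIT:P3(v=0,ok=F)] out:-; in:P5
Tick 8: [PARSE:-, VALIDATE:P5(v=9,ok=F), TRANSFORM:-, EMIT:P4(v=27,ok=T)] out:P3(v=0); in:-
Tick 9: [PARSE:P6(v=15,ok=F), VALIDATE:-, TRANSFORM:P5(v=0,ok=F), EMIT:-] out:P4(v=27); in:P6
Tick 10: [PARSE:-, VALIDATE:P6(v=15,ok=T), TRANSFORM:-, EMIT:P5(v=0,ok=F)] out:-; in:-
Tick 11: [PARSE:-, VALIDATE:-, TRANSFORM:P6(v=45,ok=T), EMIT:-] out:P5(v=0); in:-
Tick 12: [PARSE:-, VALIDATE:-, TRANSFORM:-, EMIT:P6(v=45,ok=T)] out:-; in:-
Tick 13: [PARSE:-, VALIDATE:-, TRANSFORM:-, EMIT:-] out:P6(v=45); in:-
P1: arrives tick 1, valid=False (id=1, id%2=1), emit tick 5, final value 0

Answer: 5 0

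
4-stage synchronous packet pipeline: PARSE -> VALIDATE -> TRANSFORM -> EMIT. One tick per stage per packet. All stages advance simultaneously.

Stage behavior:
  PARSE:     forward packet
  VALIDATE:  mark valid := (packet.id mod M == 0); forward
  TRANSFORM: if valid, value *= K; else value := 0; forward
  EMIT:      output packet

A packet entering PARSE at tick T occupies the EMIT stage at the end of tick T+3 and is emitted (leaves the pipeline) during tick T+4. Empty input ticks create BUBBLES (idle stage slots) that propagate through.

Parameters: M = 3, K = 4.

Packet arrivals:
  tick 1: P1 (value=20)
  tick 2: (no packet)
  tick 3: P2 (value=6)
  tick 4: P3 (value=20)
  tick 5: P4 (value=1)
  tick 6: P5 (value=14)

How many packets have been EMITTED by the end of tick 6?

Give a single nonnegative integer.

Answer: 1

Derivation:
Tick 1: [PARSE:P1(v=20,ok=F), VALIDATE:-, TRANSFORM:-, EMIT:-] out:-; in:P1
Tick 2: [PARSE:-, VALIDATE:P1(v=20,ok=F), TRANSFORM:-, EMIT:-] out:-; in:-
Tick 3: [PARSE:P2(v=6,ok=F), VALIDATE:-, TRANSFORM:P1(v=0,ok=F), EMIT:-] out:-; in:P2
Tick 4: [PARSE:P3(v=20,ok=F), VALIDATE:P2(v=6,ok=F), TRANSFORM:-, EMIT:P1(v=0,ok=F)] out:-; in:P3
Tick 5: [PARSE:P4(v=1,ok=F), VALIDATE:P3(v=20,ok=T), TRANSFORM:P2(v=0,ok=F), EMIT:-] out:P1(v=0); in:P4
Tick 6: [PARSE:P5(v=14,ok=F), VALIDATE:P4(v=1,ok=F), TRANSFORM:P3(v=80,ok=T), EMIT:P2(v=0,ok=F)] out:-; in:P5
Emitted by tick 6: ['P1']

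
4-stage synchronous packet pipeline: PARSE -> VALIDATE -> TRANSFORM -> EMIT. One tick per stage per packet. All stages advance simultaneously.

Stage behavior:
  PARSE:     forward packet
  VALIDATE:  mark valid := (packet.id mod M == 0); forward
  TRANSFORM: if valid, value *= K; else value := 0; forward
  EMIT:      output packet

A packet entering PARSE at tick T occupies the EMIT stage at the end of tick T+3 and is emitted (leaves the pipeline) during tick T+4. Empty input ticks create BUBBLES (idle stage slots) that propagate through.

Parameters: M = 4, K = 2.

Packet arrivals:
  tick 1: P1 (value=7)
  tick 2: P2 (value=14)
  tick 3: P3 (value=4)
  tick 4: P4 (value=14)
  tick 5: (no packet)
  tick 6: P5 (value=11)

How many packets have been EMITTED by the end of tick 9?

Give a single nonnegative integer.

Answer: 4

Derivation:
Tick 1: [PARSE:P1(v=7,ok=F), VALIDATE:-, TRANSFORM:-, EMIT:-] out:-; in:P1
Tick 2: [PARSE:P2(v=14,ok=F), VALIDATE:P1(v=7,ok=F), TRANSFORM:-, EMIT:-] out:-; in:P2
Tick 3: [PARSE:P3(v=4,ok=F), VALIDATE:P2(v=14,ok=F), TRANSFORM:P1(v=0,ok=F), EMIT:-] out:-; in:P3
Tick 4: [PARSE:P4(v=14,ok=F), VALIDATE:P3(v=4,ok=F), TRANSFORM:P2(v=0,ok=F), EMIT:P1(v=0,ok=F)] out:-; in:P4
Tick 5: [PARSE:-, VALIDATE:P4(v=14,ok=T), TRANSFORM:P3(v=0,ok=F), EMIT:P2(v=0,ok=F)] out:P1(v=0); in:-
Tick 6: [PARSE:P5(v=11,ok=F), VALIDATE:-, TRANSFORM:P4(v=28,ok=T), EMIT:P3(v=0,ok=F)] out:P2(v=0); in:P5
Tick 7: [PARSE:-, VALIDATE:P5(v=11,ok=F), TRANSFORM:-, EMIT:P4(v=28,ok=T)] out:P3(v=0); in:-
Tick 8: [PARSE:-, VALIDATE:-, TRANSFORM:P5(v=0,ok=F), EMIT:-] out:P4(v=28); in:-
Tick 9: [PARSE:-, VALIDATE:-, TRANSFORM:-, EMIT:P5(v=0,ok=F)] out:-; in:-
Emitted by tick 9: ['P1', 'P2', 'P3', 'P4']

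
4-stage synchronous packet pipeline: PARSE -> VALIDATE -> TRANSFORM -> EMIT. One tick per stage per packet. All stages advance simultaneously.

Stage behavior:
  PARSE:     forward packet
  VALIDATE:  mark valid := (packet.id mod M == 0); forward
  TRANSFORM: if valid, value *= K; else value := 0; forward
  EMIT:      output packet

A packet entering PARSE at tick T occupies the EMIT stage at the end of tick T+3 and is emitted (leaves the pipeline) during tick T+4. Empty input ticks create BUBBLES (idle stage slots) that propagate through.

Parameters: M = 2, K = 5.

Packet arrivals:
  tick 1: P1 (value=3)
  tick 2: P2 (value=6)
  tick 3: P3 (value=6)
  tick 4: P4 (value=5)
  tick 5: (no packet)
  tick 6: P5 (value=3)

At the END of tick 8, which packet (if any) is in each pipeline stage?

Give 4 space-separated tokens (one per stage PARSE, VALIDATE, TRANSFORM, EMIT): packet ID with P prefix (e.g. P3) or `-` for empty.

Answer: - - P5 -

Derivation:
Tick 1: [PARSE:P1(v=3,ok=F), VALIDATE:-, TRANSFORM:-, EMIT:-] out:-; in:P1
Tick 2: [PARSE:P2(v=6,ok=F), VALIDATE:P1(v=3,ok=F), TRANSFORM:-, EMIT:-] out:-; in:P2
Tick 3: [PARSE:P3(v=6,ok=F), VALIDATE:P2(v=6,ok=T), TRANSFORM:P1(v=0,ok=F), EMIT:-] out:-; in:P3
Tick 4: [PARSE:P4(v=5,ok=F), VALIDATE:P3(v=6,ok=F), TRANSFORM:P2(v=30,ok=T), EMIT:P1(v=0,ok=F)] out:-; in:P4
Tick 5: [PARSE:-, VALIDATE:P4(v=5,ok=T), TRANSFORM:P3(v=0,ok=F), EMIT:P2(v=30,ok=T)] out:P1(v=0); in:-
Tick 6: [PARSE:P5(v=3,ok=F), VALIDATE:-, TRANSFORM:P4(v=25,ok=T), EMIT:P3(v=0,ok=F)] out:P2(v=30); in:P5
Tick 7: [PARSE:-, VALIDATE:P5(v=3,ok=F), TRANSFORM:-, EMIT:P4(v=25,ok=T)] out:P3(v=0); in:-
Tick 8: [PARSE:-, VALIDATE:-, TRANSFORM:P5(v=0,ok=F), EMIT:-] out:P4(v=25); in:-
At end of tick 8: ['-', '-', 'P5', '-']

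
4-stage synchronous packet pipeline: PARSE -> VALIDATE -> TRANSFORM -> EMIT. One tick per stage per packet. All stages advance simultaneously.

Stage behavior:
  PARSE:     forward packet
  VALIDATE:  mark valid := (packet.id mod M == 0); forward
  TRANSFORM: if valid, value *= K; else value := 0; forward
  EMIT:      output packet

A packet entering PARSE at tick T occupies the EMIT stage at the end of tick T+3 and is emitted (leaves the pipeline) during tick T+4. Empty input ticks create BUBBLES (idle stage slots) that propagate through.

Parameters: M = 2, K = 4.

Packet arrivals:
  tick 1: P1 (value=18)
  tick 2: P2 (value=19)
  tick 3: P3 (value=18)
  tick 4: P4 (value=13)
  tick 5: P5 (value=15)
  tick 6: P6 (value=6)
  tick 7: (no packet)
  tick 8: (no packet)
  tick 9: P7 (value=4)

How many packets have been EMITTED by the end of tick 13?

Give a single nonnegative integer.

Answer: 7

Derivation:
Tick 1: [PARSE:P1(v=18,ok=F), VALIDATE:-, TRANSFORM:-, EMIT:-] out:-; in:P1
Tick 2: [PARSE:P2(v=19,ok=F), VALIDATE:P1(v=18,ok=F), TRANSFORM:-, EMIT:-] out:-; in:P2
Tick 3: [PARSE:P3(v=18,ok=F), VALIDATE:P2(v=19,ok=T), TRANSFORM:P1(v=0,ok=F), EMIT:-] out:-; in:P3
Tick 4: [PARSE:P4(v=13,ok=F), VALIDATE:P3(v=18,ok=F), TRANSFORM:P2(v=76,ok=T), EMIT:P1(v=0,ok=F)] out:-; in:P4
Tick 5: [PARSE:P5(v=15,ok=F), VALIDATE:P4(v=13,ok=T), TRANSFORM:P3(v=0,ok=F), EMIT:P2(v=76,ok=T)] out:P1(v=0); in:P5
Tick 6: [PARSE:P6(v=6,ok=F), VALIDATE:P5(v=15,ok=F), TRANSFORM:P4(v=52,ok=T), EMIT:P3(v=0,ok=F)] out:P2(v=76); in:P6
Tick 7: [PARSE:-, VALIDATE:P6(v=6,ok=T), TRANSFORM:P5(v=0,ok=F), EMIT:P4(v=52,ok=T)] out:P3(v=0); in:-
Tick 8: [PARSE:-, VALIDATE:-, TRANSFORM:P6(v=24,ok=T), EMIT:P5(v=0,ok=F)] out:P4(v=52); in:-
Tick 9: [PARSE:P7(v=4,ok=F), VALIDATE:-, TRANSFORM:-, EMIT:P6(v=24,ok=T)] out:P5(v=0); in:P7
Tick 10: [PARSE:-, VALIDATE:P7(v=4,ok=F), TRANSFORM:-, EMIT:-] out:P6(v=24); in:-
Tick 11: [PARSE:-, VALIDATE:-, TRANSFORM:P7(v=0,ok=F), EMIT:-] out:-; in:-
Tick 12: [PARSE:-, VALIDATE:-, TRANSFORM:-, EMIT:P7(v=0,ok=F)] out:-; in:-
Tick 13: [PARSE:-, VALIDATE:-, TRANSFORM:-, EMIT:-] out:P7(v=0); in:-
Emitted by tick 13: ['P1', 'P2', 'P3', 'P4', 'P5', 'P6', 'P7']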